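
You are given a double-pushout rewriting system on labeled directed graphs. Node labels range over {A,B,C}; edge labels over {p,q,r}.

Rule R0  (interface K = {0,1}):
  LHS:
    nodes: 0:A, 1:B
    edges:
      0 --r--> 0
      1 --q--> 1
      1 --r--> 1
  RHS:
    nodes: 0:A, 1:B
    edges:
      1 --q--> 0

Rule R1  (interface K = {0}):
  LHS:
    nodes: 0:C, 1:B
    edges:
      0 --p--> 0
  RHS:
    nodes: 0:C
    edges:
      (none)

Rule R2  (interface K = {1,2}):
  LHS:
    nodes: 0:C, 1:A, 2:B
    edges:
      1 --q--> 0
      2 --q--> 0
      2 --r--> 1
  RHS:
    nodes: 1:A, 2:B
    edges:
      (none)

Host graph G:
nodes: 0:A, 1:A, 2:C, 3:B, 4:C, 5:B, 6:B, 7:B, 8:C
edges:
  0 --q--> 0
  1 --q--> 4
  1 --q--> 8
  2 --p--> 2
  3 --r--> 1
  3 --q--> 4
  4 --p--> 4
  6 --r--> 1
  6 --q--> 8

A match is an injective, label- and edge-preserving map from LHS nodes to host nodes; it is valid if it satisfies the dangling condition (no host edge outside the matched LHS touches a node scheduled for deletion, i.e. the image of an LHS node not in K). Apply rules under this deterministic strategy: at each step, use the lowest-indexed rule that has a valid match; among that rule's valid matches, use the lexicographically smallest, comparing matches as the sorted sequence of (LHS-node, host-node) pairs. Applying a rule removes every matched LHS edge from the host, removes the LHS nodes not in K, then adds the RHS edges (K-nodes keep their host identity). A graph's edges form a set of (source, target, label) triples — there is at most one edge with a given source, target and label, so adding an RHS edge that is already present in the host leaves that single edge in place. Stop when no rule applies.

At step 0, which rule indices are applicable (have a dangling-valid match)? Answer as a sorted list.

R0: no valid match — LHS pattern not found
R1: 4 valid matches — {0↦2, 1↦5}, {0↦2, 1↦7}, {0↦4, 1↦5} (+1 more)
R2: 1 valid match — {0↦8, 1↦1, 2↦6}

Answer: [R1,R2]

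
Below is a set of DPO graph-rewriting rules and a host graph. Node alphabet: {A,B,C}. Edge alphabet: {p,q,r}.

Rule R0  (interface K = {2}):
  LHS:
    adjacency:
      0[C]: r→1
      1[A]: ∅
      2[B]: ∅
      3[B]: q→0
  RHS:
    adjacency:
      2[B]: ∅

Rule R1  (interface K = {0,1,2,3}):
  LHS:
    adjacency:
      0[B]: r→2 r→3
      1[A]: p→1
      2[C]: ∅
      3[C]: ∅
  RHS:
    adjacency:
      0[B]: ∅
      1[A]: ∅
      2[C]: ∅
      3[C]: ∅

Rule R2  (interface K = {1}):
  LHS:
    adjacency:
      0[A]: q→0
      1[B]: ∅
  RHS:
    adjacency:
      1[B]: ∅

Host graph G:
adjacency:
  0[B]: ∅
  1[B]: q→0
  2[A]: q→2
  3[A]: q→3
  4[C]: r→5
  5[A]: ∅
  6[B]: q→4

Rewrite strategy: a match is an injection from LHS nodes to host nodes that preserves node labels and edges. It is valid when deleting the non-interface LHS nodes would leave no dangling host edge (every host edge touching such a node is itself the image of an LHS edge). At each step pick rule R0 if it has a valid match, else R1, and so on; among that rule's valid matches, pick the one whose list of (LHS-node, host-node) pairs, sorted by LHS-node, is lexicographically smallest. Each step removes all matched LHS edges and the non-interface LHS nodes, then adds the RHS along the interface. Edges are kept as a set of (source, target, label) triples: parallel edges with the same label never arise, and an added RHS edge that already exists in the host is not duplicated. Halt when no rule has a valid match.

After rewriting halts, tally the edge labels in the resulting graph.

Answer: q:1

Rewrite trace:
[0] host  ⇒  7 nodes, 5 edges  {1-q->0 2-q->2 3-q->3 4-r->5 6-q->4}
[1] R0 @ {0↦4, 1↦5, 2↦0, 3↦6}  ⇒  4 nodes, 3 edges  {1-q->0 2-q->2 3-q->3}
[2] R2 @ {0↦2, 1↦0}  ⇒  3 nodes, 2 edges  {1-q->0 3-q->3}
[3] R2 @ {0↦3, 1↦0}  ⇒  2 nodes, 1 edges  {1-q->0}
final graph: no rule applies after step 3
NF edges: [(1, 0, 'q')]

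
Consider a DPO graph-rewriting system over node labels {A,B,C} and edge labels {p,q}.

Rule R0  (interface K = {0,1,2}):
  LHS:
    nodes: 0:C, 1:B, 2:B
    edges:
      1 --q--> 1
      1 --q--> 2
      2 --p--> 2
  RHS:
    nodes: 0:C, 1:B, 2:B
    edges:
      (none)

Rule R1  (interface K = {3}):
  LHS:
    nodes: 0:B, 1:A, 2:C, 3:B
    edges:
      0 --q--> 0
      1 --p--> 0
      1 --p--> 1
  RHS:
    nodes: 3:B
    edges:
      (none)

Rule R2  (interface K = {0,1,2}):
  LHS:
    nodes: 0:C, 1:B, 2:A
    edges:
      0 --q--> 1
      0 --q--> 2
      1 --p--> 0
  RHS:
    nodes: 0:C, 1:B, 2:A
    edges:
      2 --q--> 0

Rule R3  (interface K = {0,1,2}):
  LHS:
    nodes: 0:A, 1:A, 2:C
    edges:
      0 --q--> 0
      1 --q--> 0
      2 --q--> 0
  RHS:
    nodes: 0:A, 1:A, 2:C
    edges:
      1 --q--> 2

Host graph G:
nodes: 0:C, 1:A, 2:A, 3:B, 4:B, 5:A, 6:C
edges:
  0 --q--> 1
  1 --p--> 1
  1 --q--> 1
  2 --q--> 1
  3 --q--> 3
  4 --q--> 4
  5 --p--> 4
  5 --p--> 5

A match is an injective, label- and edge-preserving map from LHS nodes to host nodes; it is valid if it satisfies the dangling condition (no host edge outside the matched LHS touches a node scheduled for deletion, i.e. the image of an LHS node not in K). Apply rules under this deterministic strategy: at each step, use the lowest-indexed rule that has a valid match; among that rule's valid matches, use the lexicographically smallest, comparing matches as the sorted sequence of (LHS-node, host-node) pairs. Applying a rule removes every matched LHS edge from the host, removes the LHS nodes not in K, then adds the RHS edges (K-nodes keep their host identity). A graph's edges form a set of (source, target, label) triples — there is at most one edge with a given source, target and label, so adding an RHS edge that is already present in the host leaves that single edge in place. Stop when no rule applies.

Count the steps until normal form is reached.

initial: |V|=7 |E|=8  E = 0-q->1 1-p->1 1-q->1 2-q->1 3-q->3 4-q->4 5-p->4 5-p->5
step 1: apply R1 at {0↦4, 1↦5, 2↦6, 3↦3}  → |V|=4 |E|=5  E = 0-q->1 1-p->1 1-q->1 2-q->1 3-q->3
step 2: apply R3 at {0↦1, 1↦2, 2↦0}  → |V|=4 |E|=3  E = 1-p->1 2-q->0 3-q->3
normal form: no rule applies after step 2

Answer: 2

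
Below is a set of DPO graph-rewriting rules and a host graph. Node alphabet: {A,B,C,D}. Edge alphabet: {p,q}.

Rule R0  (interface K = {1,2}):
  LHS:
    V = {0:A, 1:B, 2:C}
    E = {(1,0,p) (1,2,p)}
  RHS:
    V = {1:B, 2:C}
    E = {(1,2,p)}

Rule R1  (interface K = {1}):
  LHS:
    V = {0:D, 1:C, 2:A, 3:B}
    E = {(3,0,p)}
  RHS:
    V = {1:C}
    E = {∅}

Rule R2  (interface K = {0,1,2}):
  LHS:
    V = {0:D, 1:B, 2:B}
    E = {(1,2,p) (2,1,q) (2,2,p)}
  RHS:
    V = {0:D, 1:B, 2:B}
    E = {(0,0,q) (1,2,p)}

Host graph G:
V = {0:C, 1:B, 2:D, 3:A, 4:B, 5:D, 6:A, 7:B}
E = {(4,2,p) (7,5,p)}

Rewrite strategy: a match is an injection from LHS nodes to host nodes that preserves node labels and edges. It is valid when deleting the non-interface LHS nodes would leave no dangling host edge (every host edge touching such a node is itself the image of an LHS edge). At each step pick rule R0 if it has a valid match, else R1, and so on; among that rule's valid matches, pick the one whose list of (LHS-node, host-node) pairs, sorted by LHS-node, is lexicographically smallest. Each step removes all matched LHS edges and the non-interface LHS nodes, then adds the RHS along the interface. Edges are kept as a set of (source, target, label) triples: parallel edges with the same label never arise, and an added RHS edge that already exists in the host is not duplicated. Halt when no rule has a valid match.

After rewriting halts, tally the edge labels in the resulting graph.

start.  V:8 E:2  edges: 4-p->2 7-p->5
1. fire R1 via {0↦2, 1↦0, 2↦3, 3↦4}  →  V:5 E:1  edges: 7-p->5
2. fire R1 via {0↦5, 1↦0, 2↦6, 3↦7}  →  V:2 E:0  edges: ∅
halt: no rule applies after step 2
NF edges: []

Answer: (no edges)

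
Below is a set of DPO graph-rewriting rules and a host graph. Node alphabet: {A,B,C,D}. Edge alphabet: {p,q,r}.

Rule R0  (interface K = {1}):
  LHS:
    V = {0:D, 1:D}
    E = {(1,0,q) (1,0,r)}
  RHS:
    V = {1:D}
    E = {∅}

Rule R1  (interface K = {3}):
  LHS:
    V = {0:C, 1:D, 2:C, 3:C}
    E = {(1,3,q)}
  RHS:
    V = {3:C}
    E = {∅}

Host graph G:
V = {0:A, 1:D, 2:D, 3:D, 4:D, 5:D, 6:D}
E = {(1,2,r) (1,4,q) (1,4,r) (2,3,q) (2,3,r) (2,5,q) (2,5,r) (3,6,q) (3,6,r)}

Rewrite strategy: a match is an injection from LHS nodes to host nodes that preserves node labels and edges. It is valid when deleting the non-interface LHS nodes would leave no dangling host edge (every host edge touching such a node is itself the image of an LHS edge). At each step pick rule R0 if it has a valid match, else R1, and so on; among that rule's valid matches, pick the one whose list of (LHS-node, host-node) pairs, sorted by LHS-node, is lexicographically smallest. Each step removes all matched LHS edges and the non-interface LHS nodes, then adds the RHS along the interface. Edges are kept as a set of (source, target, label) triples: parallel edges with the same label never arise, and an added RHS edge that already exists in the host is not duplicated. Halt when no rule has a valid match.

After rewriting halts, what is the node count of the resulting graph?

Answer: 3

Rewrite trace:
start.  V:7 E:9  edges: 1-r->2 1-q->4 1-r->4 2-q->3 2-r->3 2-q->5 2-r->5 3-q->6 3-r->6
1. fire R0 via {0↦4, 1↦1}  →  V:6 E:7  edges: 1-r->2 2-q->3 2-r->3 2-q->5 2-r->5 3-q->6 3-r->6
2. fire R0 via {0↦5, 1↦2}  →  V:5 E:5  edges: 1-r->2 2-q->3 2-r->3 3-q->6 3-r->6
3. fire R0 via {0↦6, 1↦3}  →  V:4 E:3  edges: 1-r->2 2-q->3 2-r->3
4. fire R0 via {0↦3, 1↦2}  →  V:3 E:1  edges: 1-r->2
normal form: no rule applies after step 4
NF nodes: {0:A, 1:D, 2:D}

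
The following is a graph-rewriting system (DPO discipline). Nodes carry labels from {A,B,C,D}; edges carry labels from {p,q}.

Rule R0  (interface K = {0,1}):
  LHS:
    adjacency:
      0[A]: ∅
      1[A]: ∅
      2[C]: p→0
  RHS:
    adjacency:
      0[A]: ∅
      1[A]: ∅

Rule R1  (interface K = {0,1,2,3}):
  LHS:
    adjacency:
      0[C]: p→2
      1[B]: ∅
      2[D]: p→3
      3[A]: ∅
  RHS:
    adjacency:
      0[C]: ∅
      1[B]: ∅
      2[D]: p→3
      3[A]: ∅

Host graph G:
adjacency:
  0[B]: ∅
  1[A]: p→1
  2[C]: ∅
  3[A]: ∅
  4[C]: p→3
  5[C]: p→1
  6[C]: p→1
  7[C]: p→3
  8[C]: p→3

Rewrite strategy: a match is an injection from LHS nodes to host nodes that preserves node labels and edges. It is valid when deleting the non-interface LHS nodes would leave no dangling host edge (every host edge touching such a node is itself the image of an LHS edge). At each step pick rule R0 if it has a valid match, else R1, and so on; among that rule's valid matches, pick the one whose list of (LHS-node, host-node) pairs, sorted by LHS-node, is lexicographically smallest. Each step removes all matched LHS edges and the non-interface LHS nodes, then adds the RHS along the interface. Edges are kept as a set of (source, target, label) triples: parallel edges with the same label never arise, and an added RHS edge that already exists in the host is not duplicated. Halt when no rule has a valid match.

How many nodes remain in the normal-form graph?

Answer: 4

Rewrite trace:
[0] host  ⇒  9 nodes, 6 edges  {1-p->1 4-p->3 5-p->1 6-p->1 7-p->3 8-p->3}
[1] R0 @ {0↦1, 1↦3, 2↦5}  ⇒  8 nodes, 5 edges  {1-p->1 4-p->3 6-p->1 7-p->3 8-p->3}
[2] R0 @ {0↦1, 1↦3, 2↦6}  ⇒  7 nodes, 4 edges  {1-p->1 4-p->3 7-p->3 8-p->3}
[3] R0 @ {0↦3, 1↦1, 2↦4}  ⇒  6 nodes, 3 edges  {1-p->1 7-p->3 8-p->3}
[4] R0 @ {0↦3, 1↦1, 2↦7}  ⇒  5 nodes, 2 edges  {1-p->1 8-p->3}
[5] R0 @ {0↦3, 1↦1, 2↦8}  ⇒  4 nodes, 1 edges  {1-p->1}
final graph: no rule applies after step 5
NF nodes: {0:B, 1:A, 2:C, 3:A}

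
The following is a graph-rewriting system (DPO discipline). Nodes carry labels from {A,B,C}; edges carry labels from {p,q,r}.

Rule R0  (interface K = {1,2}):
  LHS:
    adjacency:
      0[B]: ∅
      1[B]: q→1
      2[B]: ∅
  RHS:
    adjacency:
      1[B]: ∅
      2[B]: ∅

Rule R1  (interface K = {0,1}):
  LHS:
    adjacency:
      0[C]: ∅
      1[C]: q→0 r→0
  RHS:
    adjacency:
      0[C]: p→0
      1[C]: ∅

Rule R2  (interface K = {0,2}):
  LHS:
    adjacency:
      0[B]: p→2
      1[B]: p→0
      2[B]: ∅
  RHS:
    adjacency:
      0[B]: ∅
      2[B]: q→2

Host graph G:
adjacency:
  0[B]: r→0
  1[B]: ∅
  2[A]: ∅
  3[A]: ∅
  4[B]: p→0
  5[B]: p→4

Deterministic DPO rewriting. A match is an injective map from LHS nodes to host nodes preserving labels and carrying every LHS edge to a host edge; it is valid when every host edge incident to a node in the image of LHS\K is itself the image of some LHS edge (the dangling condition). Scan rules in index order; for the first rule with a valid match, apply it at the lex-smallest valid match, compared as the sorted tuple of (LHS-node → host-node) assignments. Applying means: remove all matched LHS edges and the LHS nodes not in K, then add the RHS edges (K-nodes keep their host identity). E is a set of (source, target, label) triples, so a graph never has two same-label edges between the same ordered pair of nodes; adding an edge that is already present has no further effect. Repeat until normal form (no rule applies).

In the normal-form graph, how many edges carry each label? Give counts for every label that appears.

Answer: r:1

Derivation:
initial: |V|=6 |E|=3  E = 0-r->0 4-p->0 5-p->4
step 1: apply R2 at {0↦4, 1↦5, 2↦0}  → |V|=5 |E|=2  E = 0-q->0 0-r->0
step 2: apply R0 at {0↦1, 1↦0, 2↦4}  → |V|=4 |E|=1  E = 0-r->0
halt: no rule applies after step 2
NF edges: [(0, 0, 'r')]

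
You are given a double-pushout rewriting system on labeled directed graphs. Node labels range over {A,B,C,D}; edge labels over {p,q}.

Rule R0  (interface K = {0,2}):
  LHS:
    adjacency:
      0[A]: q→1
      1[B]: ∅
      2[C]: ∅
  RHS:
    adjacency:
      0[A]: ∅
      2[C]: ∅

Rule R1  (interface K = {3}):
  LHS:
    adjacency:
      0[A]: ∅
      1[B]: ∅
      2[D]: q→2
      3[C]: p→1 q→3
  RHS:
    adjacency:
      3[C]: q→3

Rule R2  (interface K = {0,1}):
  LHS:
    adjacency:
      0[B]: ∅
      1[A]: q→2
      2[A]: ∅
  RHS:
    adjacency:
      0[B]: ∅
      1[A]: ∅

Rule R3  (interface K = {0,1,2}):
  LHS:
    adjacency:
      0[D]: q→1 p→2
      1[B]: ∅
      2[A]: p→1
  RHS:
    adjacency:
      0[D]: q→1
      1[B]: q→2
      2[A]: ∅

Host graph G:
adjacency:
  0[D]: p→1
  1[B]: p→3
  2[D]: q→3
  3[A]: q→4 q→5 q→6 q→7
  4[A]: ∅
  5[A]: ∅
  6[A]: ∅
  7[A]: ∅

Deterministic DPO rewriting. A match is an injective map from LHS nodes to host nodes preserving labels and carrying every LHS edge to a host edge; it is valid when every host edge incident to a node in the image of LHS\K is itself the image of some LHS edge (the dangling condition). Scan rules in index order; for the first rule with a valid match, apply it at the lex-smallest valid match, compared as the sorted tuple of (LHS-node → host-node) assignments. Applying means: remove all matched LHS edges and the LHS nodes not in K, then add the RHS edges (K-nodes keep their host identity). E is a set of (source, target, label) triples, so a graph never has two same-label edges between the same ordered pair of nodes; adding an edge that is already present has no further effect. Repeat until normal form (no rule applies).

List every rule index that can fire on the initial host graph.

Answer: [R2]

Derivation:
R0: no valid match — LHS pattern not found
R1: no valid match — LHS pattern not found
R2: 4 valid matches — {0↦1, 1↦3, 2↦4}, {0↦1, 1↦3, 2↦5}, {0↦1, 1↦3, 2↦6} (+1 more)
R3: no valid match — LHS pattern not found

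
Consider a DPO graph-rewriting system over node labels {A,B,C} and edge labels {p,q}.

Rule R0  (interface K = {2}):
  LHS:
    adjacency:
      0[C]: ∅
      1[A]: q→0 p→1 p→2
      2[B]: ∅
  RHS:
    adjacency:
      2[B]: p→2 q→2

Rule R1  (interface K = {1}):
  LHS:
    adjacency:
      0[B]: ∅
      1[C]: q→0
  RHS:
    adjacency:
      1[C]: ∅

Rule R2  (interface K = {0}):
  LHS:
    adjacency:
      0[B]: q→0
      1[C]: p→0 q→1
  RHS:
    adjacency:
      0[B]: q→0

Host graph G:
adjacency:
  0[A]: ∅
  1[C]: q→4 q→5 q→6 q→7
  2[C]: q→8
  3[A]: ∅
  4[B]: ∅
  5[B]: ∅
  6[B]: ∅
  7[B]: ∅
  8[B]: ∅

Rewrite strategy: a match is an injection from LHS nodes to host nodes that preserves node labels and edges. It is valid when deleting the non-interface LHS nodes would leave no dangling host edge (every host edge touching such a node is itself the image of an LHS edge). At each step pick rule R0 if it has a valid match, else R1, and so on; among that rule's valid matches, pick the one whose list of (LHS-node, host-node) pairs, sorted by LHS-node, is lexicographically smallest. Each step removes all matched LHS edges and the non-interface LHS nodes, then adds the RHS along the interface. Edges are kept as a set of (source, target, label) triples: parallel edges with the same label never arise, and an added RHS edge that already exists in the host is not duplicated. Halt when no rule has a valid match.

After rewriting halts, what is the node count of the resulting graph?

Answer: 4

Rewrite trace:
initial: |V|=9 |E|=5  E = 1-q->4 1-q->5 1-q->6 1-q->7 2-q->8
step 1: apply R1 at {0↦4, 1↦1}  → |V|=8 |E|=4  E = 1-q->5 1-q->6 1-q->7 2-q->8
step 2: apply R1 at {0↦5, 1↦1}  → |V|=7 |E|=3  E = 1-q->6 1-q->7 2-q->8
step 3: apply R1 at {0↦6, 1↦1}  → |V|=6 |E|=2  E = 1-q->7 2-q->8
step 4: apply R1 at {0↦7, 1↦1}  → |V|=5 |E|=1  E = 2-q->8
step 5: apply R1 at {0↦8, 1↦2}  → |V|=4 |E|=0  E = ∅
normal form: no rule applies after step 5
NF nodes: {0:A, 1:C, 2:C, 3:A}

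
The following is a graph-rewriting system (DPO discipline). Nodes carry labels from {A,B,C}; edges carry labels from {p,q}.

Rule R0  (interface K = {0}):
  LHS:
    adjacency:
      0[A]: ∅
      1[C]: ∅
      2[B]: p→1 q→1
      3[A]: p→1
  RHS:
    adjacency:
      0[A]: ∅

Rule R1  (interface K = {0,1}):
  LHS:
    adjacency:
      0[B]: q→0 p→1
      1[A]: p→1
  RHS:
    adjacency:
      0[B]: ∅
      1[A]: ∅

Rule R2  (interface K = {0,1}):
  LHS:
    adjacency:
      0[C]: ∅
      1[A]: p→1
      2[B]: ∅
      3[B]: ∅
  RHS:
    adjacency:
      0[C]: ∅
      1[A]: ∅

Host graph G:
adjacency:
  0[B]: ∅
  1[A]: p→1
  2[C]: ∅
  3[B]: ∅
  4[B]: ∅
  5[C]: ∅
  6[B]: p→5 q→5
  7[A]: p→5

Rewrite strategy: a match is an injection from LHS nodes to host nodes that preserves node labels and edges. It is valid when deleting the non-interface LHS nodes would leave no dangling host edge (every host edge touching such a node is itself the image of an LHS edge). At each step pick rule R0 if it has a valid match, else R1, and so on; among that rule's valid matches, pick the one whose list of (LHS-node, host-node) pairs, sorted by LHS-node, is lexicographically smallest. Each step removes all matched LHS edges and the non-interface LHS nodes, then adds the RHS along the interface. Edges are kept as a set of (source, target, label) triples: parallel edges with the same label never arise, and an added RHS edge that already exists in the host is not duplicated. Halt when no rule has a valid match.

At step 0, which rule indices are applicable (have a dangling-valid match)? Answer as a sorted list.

R0: 1 valid match — {0↦1, 1↦5, 2↦6, 3↦7}
R1: no valid match — LHS pattern not found
R2: 12 valid matches — {0↦2, 1↦1, 2↦0, 3↦3}, {0↦2, 1↦1, 2↦0, 3↦4}, {0↦2, 1↦1, 2↦3, 3↦0} (+9 more)

Answer: [R0,R2]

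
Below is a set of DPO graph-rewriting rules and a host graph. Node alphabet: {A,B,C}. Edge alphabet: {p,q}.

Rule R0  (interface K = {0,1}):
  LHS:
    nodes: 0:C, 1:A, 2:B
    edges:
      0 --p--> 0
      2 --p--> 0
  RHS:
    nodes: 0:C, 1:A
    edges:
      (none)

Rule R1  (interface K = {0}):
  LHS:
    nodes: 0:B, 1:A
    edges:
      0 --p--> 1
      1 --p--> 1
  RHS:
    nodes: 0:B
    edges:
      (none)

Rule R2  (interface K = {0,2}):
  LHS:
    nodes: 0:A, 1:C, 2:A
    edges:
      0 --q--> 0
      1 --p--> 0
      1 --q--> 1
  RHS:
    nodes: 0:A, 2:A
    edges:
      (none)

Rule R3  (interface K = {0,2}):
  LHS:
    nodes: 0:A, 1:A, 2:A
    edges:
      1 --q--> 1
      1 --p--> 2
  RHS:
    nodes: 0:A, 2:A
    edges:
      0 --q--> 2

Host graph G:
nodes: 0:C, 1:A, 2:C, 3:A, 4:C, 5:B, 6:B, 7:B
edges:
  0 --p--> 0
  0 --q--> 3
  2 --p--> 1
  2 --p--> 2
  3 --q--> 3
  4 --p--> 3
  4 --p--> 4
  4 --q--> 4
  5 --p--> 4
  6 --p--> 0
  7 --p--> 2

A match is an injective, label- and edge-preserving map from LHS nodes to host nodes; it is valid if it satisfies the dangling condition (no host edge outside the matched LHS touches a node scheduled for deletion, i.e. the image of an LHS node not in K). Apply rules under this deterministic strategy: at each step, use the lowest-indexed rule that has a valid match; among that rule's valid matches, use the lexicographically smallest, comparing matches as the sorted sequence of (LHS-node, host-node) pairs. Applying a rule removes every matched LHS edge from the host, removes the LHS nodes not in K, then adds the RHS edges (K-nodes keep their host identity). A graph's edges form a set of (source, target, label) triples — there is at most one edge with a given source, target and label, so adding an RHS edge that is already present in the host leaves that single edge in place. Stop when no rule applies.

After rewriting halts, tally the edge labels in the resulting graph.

[0] host  ⇒  8 nodes, 11 edges  {0-p->0 0-q->3 2-p->1 2-p->2 3-q->3 4-p->3 4-p->4 4-q->4 5-p->4 6-p->0 7-p->2}
[1] R0 @ {0↦0, 1↦1, 2↦6}  ⇒  7 nodes, 9 edges  {0-q->3 2-p->1 2-p->2 3-q->3 4-p->3 4-p->4 4-q->4 5-p->4 7-p->2}
[2] R0 @ {0↦2, 1↦1, 2↦7}  ⇒  6 nodes, 7 edges  {0-q->3 2-p->1 3-q->3 4-p->3 4-p->4 4-q->4 5-p->4}
[3] R0 @ {0↦4, 1↦1, 2↦5}  ⇒  5 nodes, 5 edges  {0-q->3 2-p->1 3-q->3 4-p->3 4-q->4}
[4] R2 @ {0↦3, 1↦4, 2↦1}  ⇒  4 nodes, 2 edges  {0-q->3 2-p->1}
halt: no rule applies after step 4
NF edges: [(0, 3, 'q'), (2, 1, 'p')]

Answer: p:1 q:1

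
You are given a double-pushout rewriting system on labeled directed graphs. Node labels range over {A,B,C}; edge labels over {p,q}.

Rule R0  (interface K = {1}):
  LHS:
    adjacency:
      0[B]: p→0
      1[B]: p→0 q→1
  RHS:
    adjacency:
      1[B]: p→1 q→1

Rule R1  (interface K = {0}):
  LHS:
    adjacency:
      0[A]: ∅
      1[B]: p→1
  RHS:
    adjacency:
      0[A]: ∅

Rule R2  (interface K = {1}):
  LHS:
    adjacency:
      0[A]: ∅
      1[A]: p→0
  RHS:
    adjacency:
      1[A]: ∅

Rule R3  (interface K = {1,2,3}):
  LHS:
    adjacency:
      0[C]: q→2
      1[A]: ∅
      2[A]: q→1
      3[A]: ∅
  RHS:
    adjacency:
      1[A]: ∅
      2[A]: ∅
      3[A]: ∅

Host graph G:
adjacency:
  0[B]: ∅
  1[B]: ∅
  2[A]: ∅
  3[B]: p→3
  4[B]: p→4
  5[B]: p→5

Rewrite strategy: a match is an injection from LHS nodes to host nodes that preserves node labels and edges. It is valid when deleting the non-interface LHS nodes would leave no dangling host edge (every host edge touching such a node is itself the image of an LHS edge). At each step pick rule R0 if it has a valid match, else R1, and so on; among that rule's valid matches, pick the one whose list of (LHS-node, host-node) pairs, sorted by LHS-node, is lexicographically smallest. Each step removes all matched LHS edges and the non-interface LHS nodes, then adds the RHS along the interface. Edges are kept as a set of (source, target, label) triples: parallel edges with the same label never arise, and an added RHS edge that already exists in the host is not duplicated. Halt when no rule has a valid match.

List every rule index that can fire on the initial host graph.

Answer: [R1]

Rewrite trace:
R0: no valid match — LHS pattern not found
R1: 3 valid matches — {0↦2, 1↦3}, {0↦2, 1↦4}, {0↦2, 1↦5}
R2: no valid match — LHS pattern not found
R3: no valid match — LHS pattern not found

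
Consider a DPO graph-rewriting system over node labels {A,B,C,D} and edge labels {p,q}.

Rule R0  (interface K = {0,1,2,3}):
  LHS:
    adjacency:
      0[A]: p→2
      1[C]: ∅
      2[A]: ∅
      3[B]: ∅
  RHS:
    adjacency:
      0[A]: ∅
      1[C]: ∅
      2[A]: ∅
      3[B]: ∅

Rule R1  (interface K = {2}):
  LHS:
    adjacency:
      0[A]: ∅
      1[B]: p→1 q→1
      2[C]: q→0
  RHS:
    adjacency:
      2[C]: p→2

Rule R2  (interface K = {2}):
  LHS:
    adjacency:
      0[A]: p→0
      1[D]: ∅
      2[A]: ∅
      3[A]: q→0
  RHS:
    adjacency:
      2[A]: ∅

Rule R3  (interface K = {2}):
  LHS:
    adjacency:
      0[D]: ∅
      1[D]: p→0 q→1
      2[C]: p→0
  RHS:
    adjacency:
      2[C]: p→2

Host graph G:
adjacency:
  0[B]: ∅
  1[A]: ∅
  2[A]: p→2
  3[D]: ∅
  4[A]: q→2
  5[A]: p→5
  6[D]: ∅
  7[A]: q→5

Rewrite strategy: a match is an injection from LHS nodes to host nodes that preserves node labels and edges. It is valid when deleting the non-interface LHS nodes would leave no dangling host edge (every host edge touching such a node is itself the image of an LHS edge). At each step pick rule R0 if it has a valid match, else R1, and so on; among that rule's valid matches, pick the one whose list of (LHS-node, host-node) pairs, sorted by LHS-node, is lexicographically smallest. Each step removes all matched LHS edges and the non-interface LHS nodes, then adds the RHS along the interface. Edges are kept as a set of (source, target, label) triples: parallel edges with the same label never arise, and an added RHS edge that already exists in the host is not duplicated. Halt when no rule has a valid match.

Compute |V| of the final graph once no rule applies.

[0] host  ⇒  8 nodes, 4 edges  {2-p->2 4-q->2 5-p->5 7-q->5}
[1] R2 @ {0↦2, 1↦3, 2↦1, 3↦4}  ⇒  5 nodes, 2 edges  {5-p->5 7-q->5}
[2] R2 @ {0↦5, 1↦6, 2↦1, 3↦7}  ⇒  2 nodes, 0 edges  {∅}
normal form: no rule applies after step 2
NF nodes: {0:B, 1:A}

Answer: 2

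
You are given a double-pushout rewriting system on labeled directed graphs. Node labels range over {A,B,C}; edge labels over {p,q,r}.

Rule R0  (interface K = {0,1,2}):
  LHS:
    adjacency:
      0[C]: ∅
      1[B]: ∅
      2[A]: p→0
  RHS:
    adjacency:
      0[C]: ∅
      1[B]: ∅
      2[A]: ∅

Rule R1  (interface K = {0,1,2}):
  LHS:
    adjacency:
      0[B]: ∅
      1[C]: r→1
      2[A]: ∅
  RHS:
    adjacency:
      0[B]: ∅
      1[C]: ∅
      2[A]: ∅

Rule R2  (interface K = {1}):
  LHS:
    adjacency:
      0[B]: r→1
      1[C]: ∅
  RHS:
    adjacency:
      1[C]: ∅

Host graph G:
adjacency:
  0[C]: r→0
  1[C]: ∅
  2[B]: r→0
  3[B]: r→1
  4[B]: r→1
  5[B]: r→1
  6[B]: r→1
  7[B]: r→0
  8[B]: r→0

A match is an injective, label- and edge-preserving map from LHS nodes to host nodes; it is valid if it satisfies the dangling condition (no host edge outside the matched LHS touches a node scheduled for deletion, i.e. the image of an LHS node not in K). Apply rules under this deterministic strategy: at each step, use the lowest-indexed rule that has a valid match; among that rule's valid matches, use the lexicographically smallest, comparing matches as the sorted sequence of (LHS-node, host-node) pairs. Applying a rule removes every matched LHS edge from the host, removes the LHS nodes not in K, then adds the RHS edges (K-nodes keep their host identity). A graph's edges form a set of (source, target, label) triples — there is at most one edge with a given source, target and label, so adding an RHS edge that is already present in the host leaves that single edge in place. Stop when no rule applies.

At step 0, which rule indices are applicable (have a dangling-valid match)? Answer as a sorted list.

R0: no valid match — LHS pattern not found
R1: no valid match — LHS pattern not found
R2: 7 valid matches — {0↦2, 1↦0}, {0↦3, 1↦1}, {0↦4, 1↦1} (+4 more)

Answer: [R2]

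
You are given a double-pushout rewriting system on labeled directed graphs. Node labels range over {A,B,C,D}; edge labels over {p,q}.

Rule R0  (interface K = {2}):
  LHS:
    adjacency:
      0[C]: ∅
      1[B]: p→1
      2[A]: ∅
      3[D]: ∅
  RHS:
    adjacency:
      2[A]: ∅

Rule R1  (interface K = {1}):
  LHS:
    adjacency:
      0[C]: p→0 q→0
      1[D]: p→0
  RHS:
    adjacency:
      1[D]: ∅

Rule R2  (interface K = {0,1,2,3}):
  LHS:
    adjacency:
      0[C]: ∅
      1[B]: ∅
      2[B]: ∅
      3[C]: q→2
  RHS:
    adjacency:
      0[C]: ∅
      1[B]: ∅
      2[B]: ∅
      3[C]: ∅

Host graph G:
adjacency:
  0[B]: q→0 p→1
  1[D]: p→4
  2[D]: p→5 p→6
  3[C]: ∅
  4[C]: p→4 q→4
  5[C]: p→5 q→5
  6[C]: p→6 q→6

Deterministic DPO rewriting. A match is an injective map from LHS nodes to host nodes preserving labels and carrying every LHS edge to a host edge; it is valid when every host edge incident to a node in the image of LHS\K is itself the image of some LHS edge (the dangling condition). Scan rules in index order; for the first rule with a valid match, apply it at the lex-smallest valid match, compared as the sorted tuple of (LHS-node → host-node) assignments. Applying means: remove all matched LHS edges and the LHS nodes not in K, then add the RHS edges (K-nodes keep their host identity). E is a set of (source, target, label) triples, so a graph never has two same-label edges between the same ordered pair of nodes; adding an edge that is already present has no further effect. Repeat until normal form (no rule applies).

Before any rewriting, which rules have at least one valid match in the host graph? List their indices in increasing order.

Answer: [R1]

Steps:
R0: no valid match — LHS pattern not found
R1: 3 valid matches — {0↦4, 1↦1}, {0↦5, 1↦2}, {0↦6, 1↦2}
R2: no valid match — LHS pattern not found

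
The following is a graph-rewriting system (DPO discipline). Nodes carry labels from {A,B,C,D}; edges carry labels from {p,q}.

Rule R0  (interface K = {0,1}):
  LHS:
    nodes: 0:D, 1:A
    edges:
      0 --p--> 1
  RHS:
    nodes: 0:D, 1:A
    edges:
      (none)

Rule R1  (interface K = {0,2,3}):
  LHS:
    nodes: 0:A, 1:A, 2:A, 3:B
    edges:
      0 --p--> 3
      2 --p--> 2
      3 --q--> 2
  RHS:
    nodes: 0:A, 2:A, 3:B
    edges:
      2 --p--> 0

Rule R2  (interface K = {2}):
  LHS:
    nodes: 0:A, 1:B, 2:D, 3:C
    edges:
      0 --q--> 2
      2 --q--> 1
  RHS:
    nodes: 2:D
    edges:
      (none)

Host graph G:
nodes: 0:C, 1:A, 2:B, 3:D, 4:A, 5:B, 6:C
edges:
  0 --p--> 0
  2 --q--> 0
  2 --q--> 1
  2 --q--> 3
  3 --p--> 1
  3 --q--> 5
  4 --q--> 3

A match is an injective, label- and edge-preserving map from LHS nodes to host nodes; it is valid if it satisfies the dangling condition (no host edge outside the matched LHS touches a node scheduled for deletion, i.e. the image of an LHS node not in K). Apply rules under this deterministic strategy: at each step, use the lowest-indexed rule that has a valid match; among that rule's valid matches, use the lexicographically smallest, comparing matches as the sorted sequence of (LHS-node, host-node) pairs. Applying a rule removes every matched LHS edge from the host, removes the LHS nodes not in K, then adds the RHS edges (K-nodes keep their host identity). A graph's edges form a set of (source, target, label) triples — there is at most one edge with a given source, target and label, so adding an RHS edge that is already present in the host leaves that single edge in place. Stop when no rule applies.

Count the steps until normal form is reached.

Answer: 2

Rewrite trace:
[0] host  ⇒  7 nodes, 7 edges  {0-p->0 2-q->0 2-q->1 2-q->3 3-p->1 3-q->5 4-q->3}
[1] R0 @ {0↦3, 1↦1}  ⇒  7 nodes, 6 edges  {0-p->0 2-q->0 2-q->1 2-q->3 3-q->5 4-q->3}
[2] R2 @ {0↦4, 1↦5, 2↦3, 3↦6}  ⇒  4 nodes, 4 edges  {0-p->0 2-q->0 2-q->1 2-q->3}
final graph: no rule applies after step 2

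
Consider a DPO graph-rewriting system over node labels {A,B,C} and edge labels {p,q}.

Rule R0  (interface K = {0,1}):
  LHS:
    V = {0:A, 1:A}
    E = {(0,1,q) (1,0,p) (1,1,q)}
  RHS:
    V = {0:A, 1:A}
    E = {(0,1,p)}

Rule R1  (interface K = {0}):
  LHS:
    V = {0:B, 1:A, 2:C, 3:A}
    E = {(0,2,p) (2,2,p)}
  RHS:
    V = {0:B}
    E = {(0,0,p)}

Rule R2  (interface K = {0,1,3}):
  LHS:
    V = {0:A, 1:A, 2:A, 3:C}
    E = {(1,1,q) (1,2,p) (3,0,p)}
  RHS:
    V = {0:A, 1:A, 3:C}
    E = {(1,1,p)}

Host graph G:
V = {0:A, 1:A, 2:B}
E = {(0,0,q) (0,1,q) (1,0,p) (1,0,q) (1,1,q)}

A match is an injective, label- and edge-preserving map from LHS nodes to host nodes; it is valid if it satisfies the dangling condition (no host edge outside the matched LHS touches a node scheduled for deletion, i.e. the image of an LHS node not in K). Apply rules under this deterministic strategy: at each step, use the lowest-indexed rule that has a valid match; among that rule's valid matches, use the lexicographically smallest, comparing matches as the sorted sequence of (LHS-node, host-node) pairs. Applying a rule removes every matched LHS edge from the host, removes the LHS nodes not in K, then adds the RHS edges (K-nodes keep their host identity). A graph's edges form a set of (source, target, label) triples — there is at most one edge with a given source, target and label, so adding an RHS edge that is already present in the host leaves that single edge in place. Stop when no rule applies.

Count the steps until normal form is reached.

initial: |V|=3 |E|=5  E = 0-q->0 0-q->1 1-p->0 1-q->0 1-q->1
step 1: apply R0 at {0↦0, 1↦1}  → |V|=3 |E|=3  E = 0-q->0 0-p->1 1-q->0
step 2: apply R0 at {0↦1, 1↦0}  → |V|=3 |E|=1  E = 1-p->0
final graph: no rule applies after step 2

Answer: 2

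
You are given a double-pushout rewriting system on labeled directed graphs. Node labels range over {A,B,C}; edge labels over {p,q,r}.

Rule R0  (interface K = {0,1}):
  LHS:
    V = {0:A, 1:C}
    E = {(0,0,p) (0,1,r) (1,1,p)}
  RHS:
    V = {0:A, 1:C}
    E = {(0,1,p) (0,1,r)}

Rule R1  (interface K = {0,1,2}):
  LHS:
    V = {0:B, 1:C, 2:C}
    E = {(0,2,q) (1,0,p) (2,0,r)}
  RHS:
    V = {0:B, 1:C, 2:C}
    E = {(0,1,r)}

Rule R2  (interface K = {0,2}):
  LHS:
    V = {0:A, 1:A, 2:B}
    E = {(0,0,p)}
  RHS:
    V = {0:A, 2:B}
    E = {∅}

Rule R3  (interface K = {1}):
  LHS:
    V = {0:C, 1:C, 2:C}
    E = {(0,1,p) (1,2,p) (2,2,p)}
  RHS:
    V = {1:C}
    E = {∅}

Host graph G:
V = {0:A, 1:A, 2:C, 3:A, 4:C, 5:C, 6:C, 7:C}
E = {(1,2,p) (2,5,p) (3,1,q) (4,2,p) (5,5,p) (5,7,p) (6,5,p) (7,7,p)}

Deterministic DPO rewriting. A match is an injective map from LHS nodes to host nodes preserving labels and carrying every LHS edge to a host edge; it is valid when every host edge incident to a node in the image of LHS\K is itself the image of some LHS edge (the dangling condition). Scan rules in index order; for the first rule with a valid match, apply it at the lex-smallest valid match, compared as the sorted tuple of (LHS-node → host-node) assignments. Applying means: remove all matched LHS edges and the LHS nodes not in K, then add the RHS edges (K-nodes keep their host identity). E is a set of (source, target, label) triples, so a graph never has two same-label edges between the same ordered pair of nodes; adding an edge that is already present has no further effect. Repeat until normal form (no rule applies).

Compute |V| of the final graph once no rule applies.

initial: |V|=8 |E|=8  E = 1-p->2 2-p->5 3-q->1 4-p->2 5-p->5 5-p->7 6-p->5 7-p->7
step 1: apply R3 at {0↦6, 1↦5, 2↦7}  → |V|=6 |E|=5  E = 1-p->2 2-p->5 3-q->1 4-p->2 5-p->5
step 2: apply R3 at {0↦4, 1↦2, 2↦5}  → |V|=4 |E|=2  E = 1-p->2 3-q->1
normal form: no rule applies after step 2
NF nodes: {0:A, 1:A, 2:C, 3:A}

Answer: 4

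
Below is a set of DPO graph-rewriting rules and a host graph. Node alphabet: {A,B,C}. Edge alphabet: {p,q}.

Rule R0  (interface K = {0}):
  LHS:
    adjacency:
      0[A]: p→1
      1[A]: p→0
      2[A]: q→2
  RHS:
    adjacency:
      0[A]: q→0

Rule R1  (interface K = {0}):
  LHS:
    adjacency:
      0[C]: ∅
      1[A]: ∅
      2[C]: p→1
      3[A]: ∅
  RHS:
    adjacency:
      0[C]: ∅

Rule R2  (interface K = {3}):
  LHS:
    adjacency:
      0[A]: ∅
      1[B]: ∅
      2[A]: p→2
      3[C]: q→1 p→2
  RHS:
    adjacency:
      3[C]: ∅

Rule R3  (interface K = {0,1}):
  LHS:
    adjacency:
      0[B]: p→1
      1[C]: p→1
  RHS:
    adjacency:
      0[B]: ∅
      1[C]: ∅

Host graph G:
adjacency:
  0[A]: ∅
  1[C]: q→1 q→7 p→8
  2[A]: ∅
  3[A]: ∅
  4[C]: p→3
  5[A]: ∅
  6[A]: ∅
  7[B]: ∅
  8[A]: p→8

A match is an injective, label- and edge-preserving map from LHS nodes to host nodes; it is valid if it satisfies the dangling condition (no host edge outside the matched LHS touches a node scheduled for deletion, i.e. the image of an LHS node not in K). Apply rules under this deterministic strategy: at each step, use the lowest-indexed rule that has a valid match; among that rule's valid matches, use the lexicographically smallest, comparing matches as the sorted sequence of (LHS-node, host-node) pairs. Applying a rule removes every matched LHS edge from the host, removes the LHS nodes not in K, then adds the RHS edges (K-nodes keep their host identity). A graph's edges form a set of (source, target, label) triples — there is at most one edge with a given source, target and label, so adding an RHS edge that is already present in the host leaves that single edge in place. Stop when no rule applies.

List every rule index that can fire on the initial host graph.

Answer: [R1,R2]

Rewrite trace:
R0: no valid match — LHS pattern not found
R1: 4 valid matches — {0↦1, 1↦3, 2↦4, 3↦0}, {0↦1, 1↦3, 2↦4, 3↦2}, {0↦1, 1↦3, 2↦4, 3↦5} (+1 more)
R2: 4 valid matches — {0↦0, 1↦7, 2↦8, 3↦1}, {0↦2, 1↦7, 2↦8, 3↦1}, {0↦5, 1↦7, 2↦8, 3↦1} (+1 more)
R3: no valid match — LHS pattern not found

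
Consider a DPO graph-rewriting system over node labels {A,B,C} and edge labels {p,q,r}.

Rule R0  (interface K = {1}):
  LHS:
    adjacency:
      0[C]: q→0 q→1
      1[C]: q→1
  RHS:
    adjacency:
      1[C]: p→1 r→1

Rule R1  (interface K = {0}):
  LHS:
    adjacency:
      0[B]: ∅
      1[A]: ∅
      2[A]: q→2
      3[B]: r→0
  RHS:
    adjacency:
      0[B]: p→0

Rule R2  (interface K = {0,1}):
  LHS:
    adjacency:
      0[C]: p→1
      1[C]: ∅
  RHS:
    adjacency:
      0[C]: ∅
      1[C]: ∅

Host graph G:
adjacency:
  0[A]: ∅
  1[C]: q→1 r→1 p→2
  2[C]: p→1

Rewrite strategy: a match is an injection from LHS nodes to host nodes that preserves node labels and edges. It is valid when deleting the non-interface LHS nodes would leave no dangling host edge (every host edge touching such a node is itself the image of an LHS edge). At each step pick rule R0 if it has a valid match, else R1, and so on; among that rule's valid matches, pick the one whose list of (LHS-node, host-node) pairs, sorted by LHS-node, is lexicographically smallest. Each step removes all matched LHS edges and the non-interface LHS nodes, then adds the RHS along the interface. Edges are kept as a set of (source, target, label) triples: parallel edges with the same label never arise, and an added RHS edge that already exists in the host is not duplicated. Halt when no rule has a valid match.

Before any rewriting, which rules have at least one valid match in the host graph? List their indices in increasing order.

R0: no valid match — LHS pattern not found
R1: no valid match — LHS pattern not found
R2: 2 valid matches — {0↦1, 1↦2}, {0↦2, 1↦1}

Answer: [R2]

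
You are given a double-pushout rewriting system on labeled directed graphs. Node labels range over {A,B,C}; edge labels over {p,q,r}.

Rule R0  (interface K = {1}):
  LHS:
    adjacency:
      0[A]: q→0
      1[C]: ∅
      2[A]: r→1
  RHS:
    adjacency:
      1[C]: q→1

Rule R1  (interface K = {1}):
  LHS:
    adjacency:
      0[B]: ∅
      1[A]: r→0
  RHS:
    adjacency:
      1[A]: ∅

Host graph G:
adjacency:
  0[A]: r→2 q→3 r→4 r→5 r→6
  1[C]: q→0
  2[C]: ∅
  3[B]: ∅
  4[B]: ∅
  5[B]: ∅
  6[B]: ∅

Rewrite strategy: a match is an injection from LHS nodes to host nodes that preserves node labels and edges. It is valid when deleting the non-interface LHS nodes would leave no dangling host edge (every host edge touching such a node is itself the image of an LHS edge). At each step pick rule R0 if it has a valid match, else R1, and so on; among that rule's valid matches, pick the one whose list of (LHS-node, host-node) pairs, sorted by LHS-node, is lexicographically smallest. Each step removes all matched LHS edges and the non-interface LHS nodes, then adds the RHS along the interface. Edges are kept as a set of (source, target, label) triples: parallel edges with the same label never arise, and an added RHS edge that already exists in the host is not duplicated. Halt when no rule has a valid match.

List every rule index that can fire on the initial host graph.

Answer: [R1]

Steps:
R0: no valid match — LHS pattern not found
R1: 3 valid matches — {0↦4, 1↦0}, {0↦5, 1↦0}, {0↦6, 1↦0}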